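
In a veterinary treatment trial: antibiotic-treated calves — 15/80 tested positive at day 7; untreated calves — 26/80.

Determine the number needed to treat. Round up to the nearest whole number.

NNT = 8

risk, antibiotic-treated calves = 15/80 = 0.187500
risk, untreated calves = 26/80 = 0.325000
absolute risk difference = 0.137500
1 / 0.137500 = 7.273 → round up → 8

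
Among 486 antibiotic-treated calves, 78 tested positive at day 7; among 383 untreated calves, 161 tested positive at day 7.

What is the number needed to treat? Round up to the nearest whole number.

NNT = 4

risk, antibiotic-treated calves = 78/486 = 0.160494
risk, untreated calves = 161/383 = 0.420366
absolute risk difference = 0.259872
1 / 0.259872 = 3.848 → round up → 4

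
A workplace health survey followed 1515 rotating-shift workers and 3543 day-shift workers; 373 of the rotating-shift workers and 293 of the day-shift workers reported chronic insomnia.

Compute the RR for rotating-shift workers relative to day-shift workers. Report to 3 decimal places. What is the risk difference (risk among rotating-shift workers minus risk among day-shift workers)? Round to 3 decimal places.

RR = 2.977; RD = 0.164

risk, rotating-shift workers = 373/1515 = 0.2462
risk, day-shift workers = 293/3543 = 0.0827
RR = 0.2462 / 0.0827 = 2.977
risk difference = 0.2462 − 0.0827 = 0.164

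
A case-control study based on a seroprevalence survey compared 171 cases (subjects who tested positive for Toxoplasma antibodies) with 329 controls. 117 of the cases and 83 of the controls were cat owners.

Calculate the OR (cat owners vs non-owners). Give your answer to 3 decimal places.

OR = 6.422

odds, cat owners = 117/83 = 1.4096
odds, non-owners = 54/246 = 0.2195
OR = 1.4096 / 0.2195 = 6.422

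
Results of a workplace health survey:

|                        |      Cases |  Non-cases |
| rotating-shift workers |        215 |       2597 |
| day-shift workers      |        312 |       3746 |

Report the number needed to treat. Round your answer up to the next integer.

NNT = 2342

risk, rotating-shift workers = 215/2812 = 0.076458
risk, day-shift workers = 312/4058 = 0.076885
absolute risk difference = 0.000427
1 / 0.000427 = 2341.920 → round up → 2342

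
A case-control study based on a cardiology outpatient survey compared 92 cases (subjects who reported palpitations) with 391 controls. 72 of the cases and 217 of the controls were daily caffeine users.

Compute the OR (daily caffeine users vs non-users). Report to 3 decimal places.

OR = (72 × 174) / (217 × 20) = 12528/4340 ≈ 2.887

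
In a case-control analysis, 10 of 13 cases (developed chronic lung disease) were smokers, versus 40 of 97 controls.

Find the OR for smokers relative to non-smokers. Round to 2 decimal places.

4.75

odds, smokers = 10/40 = 0.2500
odds, non-smokers = 3/57 = 0.0526
OR = 0.2500 / 0.0526 = 4.75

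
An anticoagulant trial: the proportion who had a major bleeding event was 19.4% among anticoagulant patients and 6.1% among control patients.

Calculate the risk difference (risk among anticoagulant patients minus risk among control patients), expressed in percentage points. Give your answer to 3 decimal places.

risk difference = 0.1940 − 0.0610 = 0.1330 → 13.300 percentage points

13.300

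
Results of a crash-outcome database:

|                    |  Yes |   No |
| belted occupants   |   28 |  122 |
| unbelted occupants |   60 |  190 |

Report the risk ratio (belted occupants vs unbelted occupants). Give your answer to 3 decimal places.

RR = 0.778

risk, belted occupants = 28/150 = 0.1867
risk, unbelted occupants = 60/250 = 0.2400
RR = 0.1867 / 0.2400 = 0.778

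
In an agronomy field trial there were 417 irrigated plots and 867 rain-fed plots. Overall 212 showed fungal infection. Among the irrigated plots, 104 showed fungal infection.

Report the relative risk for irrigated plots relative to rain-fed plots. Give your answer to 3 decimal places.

2.002

irrigated plots without the outcome: 417 − 104 = 313
rain-fed plots with the outcome: 212 − 104 = 108
rain-fed plots without the outcome: 867 − 108 = 759
risk, irrigated plots = 104/417 = 0.2494
risk, rain-fed plots = 108/867 = 0.1246
RR = 0.2494 / 0.1246 = 2.002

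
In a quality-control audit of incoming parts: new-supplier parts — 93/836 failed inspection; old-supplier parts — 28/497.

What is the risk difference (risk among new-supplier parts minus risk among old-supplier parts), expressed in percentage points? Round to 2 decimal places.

RD = 5.49

risk, new-supplier parts = 93/836 = 0.1112
risk, old-supplier parts = 28/497 = 0.0563
risk difference = 0.1112 − 0.0563 = 0.0549 → 5.49 percentage points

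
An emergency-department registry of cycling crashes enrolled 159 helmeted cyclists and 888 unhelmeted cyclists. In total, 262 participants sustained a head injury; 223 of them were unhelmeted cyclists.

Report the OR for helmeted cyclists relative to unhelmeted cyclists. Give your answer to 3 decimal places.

helmeted cyclists with the outcome: 262 − 223 = 39
helmeted cyclists without the outcome: 159 − 39 = 120
unhelmeted cyclists without the outcome: 888 − 223 = 665
OR = (39 × 665) / (120 × 223) = 25935/26760 ≈ 0.969

0.969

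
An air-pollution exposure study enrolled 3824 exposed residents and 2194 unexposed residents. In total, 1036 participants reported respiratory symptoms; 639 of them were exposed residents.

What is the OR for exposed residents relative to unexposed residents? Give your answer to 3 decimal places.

OR ≈ 0.908

exposed residents without the outcome: 3824 − 639 = 3185
unexposed residents with the outcome: 1036 − 639 = 397
unexposed residents without the outcome: 2194 − 397 = 1797
OR = (639 × 1797) / (3185 × 397) = 1148283/1264445 ≈ 0.908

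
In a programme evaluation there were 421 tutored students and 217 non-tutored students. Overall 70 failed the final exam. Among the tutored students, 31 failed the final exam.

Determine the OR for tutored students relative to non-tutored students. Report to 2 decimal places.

tutored students without the outcome: 421 − 31 = 390
non-tutored students with the outcome: 70 − 31 = 39
non-tutored students without the outcome: 217 − 39 = 178
odds, tutored students = 31/390 = 0.0795
odds, non-tutored students = 39/178 = 0.2191
OR = 0.0795 / 0.2191 = 0.36

OR: 0.36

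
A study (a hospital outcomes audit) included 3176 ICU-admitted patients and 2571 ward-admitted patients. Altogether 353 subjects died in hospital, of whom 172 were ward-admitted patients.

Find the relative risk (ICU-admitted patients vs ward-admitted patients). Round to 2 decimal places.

0.85

ICU-admitted patients with the outcome: 353 − 172 = 181
ICU-admitted patients without the outcome: 3176 − 181 = 2995
ward-admitted patients without the outcome: 2571 − 172 = 2399
risk, ICU-admitted patients = 181/3176 = 0.0570
risk, ward-admitted patients = 172/2571 = 0.0669
RR = 0.0570 / 0.0669 = 0.85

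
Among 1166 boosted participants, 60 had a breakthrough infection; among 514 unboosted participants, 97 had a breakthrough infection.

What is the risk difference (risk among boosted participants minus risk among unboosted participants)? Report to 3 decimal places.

risk, boosted participants = 60/1166 = 0.0515
risk, unboosted participants = 97/514 = 0.1887
risk difference = 0.0515 − 0.1887 = -0.137

RD ≈ -0.137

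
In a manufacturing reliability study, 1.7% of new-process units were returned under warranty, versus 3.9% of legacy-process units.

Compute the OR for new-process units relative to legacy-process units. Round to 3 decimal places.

0.426

odds, new-process units = 0.01700/0.98300 = 0.01729
odds, legacy-process units = 0.03900/0.96100 = 0.04058
OR = 0.01729 / 0.04058 = 0.426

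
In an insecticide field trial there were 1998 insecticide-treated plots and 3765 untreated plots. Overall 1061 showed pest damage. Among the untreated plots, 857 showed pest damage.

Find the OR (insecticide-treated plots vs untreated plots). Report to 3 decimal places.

0.386

insecticide-treated plots with the outcome: 1061 − 857 = 204
insecticide-treated plots without the outcome: 1998 − 204 = 1794
untreated plots without the outcome: 3765 − 857 = 2908
OR = (204 × 2908) / (1794 × 857) = 593232/1537458 ≈ 0.386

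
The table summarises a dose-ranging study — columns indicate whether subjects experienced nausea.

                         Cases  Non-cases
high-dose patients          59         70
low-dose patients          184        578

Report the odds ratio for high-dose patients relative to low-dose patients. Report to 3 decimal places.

2.648

odds, high-dose patients = 59/70 = 0.8429
odds, low-dose patients = 184/578 = 0.3183
OR = 0.8429 / 0.3183 = 2.648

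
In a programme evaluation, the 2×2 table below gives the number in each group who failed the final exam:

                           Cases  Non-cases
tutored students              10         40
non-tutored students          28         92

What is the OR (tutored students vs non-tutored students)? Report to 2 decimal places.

OR = (10 × 92) / (40 × 28) = 920/1120 ≈ 0.82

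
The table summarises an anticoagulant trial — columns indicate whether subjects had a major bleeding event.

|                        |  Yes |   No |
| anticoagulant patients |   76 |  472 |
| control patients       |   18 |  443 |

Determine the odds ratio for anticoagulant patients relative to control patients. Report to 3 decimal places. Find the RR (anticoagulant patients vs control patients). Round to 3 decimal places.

OR = 3.963; RR = 3.552

OR = (76 × 443) / (472 × 18) = 33668/8496 ≈ 3.963
risk, anticoagulant patients = 76/548 = 0.13869
risk, control patients = 18/461 = 0.03905
RR = 0.13869 / 0.03905 = 3.552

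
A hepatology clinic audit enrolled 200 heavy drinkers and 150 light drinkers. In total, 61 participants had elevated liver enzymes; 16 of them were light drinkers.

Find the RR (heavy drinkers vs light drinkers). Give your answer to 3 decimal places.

heavy drinkers with the outcome: 61 − 16 = 45
heavy drinkers without the outcome: 200 − 45 = 155
light drinkers without the outcome: 150 − 16 = 134
risk, heavy drinkers = 45/200 = 0.2250
risk, light drinkers = 16/150 = 0.1067
RR = 0.2250 / 0.1067 = 2.109

RR = 2.109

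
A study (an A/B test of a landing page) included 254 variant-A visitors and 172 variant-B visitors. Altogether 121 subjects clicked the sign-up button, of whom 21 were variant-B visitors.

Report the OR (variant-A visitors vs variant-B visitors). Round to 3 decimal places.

4.669

variant-A visitors with the outcome: 121 − 21 = 100
variant-A visitors without the outcome: 254 − 100 = 154
variant-B visitors without the outcome: 172 − 21 = 151
odds, variant-A visitors = 100/154 = 0.6494
odds, variant-B visitors = 21/151 = 0.1391
OR = 0.6494 / 0.1391 = 4.669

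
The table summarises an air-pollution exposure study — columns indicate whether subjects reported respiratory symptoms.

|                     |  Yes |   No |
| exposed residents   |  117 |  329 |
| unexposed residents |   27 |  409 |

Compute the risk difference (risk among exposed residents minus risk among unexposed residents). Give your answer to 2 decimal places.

0.20

risk, exposed residents = 117/446 = 0.2623
risk, unexposed residents = 27/436 = 0.0619
risk difference = 0.2623 − 0.0619 = 0.20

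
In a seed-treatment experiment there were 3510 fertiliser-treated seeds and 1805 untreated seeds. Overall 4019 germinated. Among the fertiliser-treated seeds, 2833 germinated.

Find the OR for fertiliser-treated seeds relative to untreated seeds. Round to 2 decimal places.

OR = 2.18

fertiliser-treated seeds without the outcome: 3510 − 2833 = 677
untreated seeds with the outcome: 4019 − 2833 = 1186
untreated seeds without the outcome: 1805 − 1186 = 619
OR = (2833 × 619) / (677 × 1186) = 1753627/802922 ≈ 2.18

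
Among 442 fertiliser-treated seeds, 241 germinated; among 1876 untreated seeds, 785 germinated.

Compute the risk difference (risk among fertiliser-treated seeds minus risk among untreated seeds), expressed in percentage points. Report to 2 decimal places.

risk, fertiliser-treated seeds = 241/442 = 0.5452
risk, untreated seeds = 785/1876 = 0.4184
risk difference = 0.5452 − 0.4184 = 0.1268 → 12.68 percentage points

12.68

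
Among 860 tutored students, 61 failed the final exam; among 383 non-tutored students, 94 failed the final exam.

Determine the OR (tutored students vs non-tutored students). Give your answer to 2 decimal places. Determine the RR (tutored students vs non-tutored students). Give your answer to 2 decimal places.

odds, tutored students = 61/799 = 0.0763
odds, non-tutored students = 94/289 = 0.3253
OR = 0.0763 / 0.3253 = 0.23
risk, tutored students = 61/860 = 0.0709
risk, non-tutored students = 94/383 = 0.2454
RR = 0.0709 / 0.2454 = 0.29

OR = 0.23; RR = 0.29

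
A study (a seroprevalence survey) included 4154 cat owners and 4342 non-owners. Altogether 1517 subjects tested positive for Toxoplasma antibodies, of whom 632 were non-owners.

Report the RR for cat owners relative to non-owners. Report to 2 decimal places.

cat owners with the outcome: 1517 − 632 = 885
cat owners without the outcome: 4154 − 885 = 3269
non-owners without the outcome: 4342 − 632 = 3710
risk, cat owners = 885/4154 = 0.2130
risk, non-owners = 632/4342 = 0.1456
RR = 0.2130 / 0.1456 = 1.46

RR ≈ 1.46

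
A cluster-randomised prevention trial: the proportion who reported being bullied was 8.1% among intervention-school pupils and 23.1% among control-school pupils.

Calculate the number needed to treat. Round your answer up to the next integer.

7

absolute risk difference = 0.150000
1 / 0.150000 = 6.667 → round up → 7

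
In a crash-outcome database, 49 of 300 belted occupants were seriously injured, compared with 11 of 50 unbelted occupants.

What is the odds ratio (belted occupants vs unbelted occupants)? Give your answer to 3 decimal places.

OR = (49 × 39) / (251 × 11) = 1911/2761 ≈ 0.692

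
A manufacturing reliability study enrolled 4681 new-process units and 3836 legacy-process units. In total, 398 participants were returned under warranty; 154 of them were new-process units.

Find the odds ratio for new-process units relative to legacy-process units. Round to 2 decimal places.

new-process units without the outcome: 4681 − 154 = 4527
legacy-process units with the outcome: 398 − 154 = 244
legacy-process units without the outcome: 3836 − 244 = 3592
OR = (154 × 3592) / (4527 × 244) = 553168/1104588 ≈ 0.50

0.50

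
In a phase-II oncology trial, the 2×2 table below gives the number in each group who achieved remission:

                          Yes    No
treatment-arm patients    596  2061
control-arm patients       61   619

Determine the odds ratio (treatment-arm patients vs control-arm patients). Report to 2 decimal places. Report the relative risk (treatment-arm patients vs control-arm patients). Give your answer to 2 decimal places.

OR = 2.93; RR = 2.50

OR = (596 × 619) / (2061 × 61) = 368924/125721 ≈ 2.93
risk, treatment-arm patients = 596/2657 = 0.2243
risk, control-arm patients = 61/680 = 0.0897
RR = 0.2243 / 0.0897 = 2.50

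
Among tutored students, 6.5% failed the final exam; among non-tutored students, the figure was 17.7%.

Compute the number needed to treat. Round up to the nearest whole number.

9

absolute risk difference = 0.112000
1 / 0.112000 = 8.929 → round up → 9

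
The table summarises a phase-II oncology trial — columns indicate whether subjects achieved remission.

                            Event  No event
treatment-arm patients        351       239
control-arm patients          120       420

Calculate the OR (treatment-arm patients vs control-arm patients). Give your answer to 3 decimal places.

OR = (351 × 420) / (239 × 120) = 147420/28680 ≈ 5.140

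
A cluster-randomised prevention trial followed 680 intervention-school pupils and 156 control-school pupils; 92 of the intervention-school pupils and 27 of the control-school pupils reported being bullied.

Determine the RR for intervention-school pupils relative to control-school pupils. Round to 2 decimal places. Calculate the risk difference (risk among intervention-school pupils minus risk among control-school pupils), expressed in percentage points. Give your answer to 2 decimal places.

risk, intervention-school pupils = 92/680 = 0.1353
risk, control-school pupils = 27/156 = 0.1731
RR = 0.1353 / 0.1731 = 0.78
risk difference = 0.1353 − 0.1731 = -0.0378 → -3.78 percentage points

RR = 0.78; RD = -3.78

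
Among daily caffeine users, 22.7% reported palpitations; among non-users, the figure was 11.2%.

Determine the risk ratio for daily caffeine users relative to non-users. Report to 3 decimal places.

RR = 0.2270 / 0.1120 = 2.027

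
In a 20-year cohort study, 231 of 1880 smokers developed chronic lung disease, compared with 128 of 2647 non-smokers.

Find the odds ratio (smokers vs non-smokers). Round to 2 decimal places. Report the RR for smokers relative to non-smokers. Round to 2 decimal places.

OR = (231 × 2519) / (1649 × 128) = 581889/211072 ≈ 2.76
risk, smokers = 231/1880 = 0.12287
risk, non-smokers = 128/2647 = 0.04836
RR = 0.12287 / 0.04836 = 2.54

OR = 2.76; RR = 2.54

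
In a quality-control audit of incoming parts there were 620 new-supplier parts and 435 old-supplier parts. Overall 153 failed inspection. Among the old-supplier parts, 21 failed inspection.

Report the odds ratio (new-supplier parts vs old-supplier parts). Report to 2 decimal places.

new-supplier parts with the outcome: 153 − 21 = 132
new-supplier parts without the outcome: 620 − 132 = 488
old-supplier parts without the outcome: 435 − 21 = 414
odds, new-supplier parts = 132/488 = 0.27049
odds, old-supplier parts = 21/414 = 0.05072
OR = 0.27049 / 0.05072 = 5.33

OR ≈ 5.33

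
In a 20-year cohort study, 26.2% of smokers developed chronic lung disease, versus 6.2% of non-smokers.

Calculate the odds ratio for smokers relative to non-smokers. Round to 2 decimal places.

odds, smokers = 0.2620/0.7380 = 0.3550
odds, non-smokers = 0.0620/0.9380 = 0.0661
OR = 0.3550 / 0.0661 = 5.37

5.37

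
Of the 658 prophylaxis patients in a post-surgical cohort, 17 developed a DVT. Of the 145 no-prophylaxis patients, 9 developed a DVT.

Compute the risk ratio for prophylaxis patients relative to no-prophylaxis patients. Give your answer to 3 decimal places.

risk, prophylaxis patients = 17/658 = 0.02584
risk, no-prophylaxis patients = 9/145 = 0.06207
RR = 0.02584 / 0.06207 = 0.416

0.416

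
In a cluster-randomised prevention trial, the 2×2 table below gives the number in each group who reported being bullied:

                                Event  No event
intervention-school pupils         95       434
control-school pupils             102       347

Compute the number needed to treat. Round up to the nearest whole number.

NNT: 22

risk, intervention-school pupils = 95/529 = 0.179584
risk, control-school pupils = 102/449 = 0.227171
absolute risk difference = 0.047587
1 / 0.047587 = 21.014 → round up → 22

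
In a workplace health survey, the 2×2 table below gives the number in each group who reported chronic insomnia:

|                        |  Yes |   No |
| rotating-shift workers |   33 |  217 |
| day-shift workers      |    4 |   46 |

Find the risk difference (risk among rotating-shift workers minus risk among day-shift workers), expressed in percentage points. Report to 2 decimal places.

risk, rotating-shift workers = 33/250 = 0.1320
risk, day-shift workers = 4/50 = 0.0800
risk difference = 0.1320 − 0.0800 = 0.0520 → 5.20 percentage points

5.20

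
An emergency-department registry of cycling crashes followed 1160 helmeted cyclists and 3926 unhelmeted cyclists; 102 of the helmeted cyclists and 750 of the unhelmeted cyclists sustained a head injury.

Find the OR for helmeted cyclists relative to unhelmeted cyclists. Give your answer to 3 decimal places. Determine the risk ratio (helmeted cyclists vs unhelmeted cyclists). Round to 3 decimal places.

OR = 0.408; RR = 0.460

odds, helmeted cyclists = 102/1058 = 0.0964
odds, unhelmeted cyclists = 750/3176 = 0.2361
OR = 0.0964 / 0.2361 = 0.408
risk, helmeted cyclists = 102/1160 = 0.0879
risk, unhelmeted cyclists = 750/3926 = 0.1910
RR = 0.0879 / 0.1910 = 0.460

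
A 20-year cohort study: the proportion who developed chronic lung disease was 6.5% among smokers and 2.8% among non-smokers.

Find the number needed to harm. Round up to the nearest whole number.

absolute risk difference = 0.037000
1 / 0.037000 = 27.027 → round up → 28

NNH ≈ 28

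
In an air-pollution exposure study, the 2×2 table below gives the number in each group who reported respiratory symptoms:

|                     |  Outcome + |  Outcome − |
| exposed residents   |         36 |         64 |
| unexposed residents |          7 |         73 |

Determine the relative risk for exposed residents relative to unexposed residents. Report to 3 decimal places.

risk, exposed residents = 36/100 = 0.3600
risk, unexposed residents = 7/80 = 0.0875
RR = 0.3600 / 0.0875 = 4.114

RR: 4.114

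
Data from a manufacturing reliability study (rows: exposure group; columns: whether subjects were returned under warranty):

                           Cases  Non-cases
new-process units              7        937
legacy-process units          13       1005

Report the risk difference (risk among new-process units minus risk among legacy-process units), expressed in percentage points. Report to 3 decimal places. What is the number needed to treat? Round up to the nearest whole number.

risk, new-process units = 7/944 = 0.00742
risk, legacy-process units = 13/1018 = 0.01277
risk difference = 0.00742 − 0.01277 = -0.00535 → -0.535 percentage points
absolute risk difference = 0.005355
1 / 0.005355 = 186.741 → round up → 187

RD = -0.535; NNT = 187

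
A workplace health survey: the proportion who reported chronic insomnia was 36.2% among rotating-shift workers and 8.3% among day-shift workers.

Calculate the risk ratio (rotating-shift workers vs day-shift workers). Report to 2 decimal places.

RR = 0.3620 / 0.0830 = 4.36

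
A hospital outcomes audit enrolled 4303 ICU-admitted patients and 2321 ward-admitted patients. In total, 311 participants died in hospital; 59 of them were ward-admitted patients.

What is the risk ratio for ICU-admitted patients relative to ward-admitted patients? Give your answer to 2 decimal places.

ICU-admitted patients with the outcome: 311 − 59 = 252
ICU-admitted patients without the outcome: 4303 − 252 = 4051
ward-admitted patients without the outcome: 2321 − 59 = 2262
risk, ICU-admitted patients = 252/4303 = 0.05856
risk, ward-admitted patients = 59/2321 = 0.02542
RR = 0.05856 / 0.02542 = 2.30

RR ≈ 2.30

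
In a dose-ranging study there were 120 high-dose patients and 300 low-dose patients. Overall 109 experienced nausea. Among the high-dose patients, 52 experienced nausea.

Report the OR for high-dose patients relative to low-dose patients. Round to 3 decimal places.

high-dose patients without the outcome: 120 − 52 = 68
low-dose patients with the outcome: 109 − 52 = 57
low-dose patients without the outcome: 300 − 57 = 243
odds, high-dose patients = 52/68 = 0.7647
odds, low-dose patients = 57/243 = 0.2346
OR = 0.7647 / 0.2346 = 3.260

3.260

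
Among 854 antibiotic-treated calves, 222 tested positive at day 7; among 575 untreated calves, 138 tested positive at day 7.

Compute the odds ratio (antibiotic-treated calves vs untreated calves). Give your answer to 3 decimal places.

OR = (222 × 437) / (632 × 138) = 97014/87216 ≈ 1.112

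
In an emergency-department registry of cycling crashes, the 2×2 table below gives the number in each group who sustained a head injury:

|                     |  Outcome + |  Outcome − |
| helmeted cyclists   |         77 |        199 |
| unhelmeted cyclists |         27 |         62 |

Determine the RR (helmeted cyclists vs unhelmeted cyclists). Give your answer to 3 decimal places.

risk, helmeted cyclists = 77/276 = 0.2790
risk, unhelmeted cyclists = 27/89 = 0.3034
RR = 0.2790 / 0.3034 = 0.920

0.920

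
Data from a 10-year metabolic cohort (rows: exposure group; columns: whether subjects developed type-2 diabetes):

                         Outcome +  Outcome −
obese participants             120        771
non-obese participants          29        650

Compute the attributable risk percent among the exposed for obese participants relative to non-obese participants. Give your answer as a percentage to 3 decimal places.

AR%: 68.288%

risk, obese participants = 120/891 = 0.13468
risk, non-obese participants = 29/679 = 0.04271
AR% = (0.13468 − 0.04271) / 0.13468 = 0.6829 → 68.288%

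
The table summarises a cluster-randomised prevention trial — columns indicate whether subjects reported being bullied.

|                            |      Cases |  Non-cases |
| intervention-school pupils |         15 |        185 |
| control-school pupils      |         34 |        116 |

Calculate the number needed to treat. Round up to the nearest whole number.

risk, intervention-school pupils = 15/200 = 0.075000
risk, control-school pupils = 34/150 = 0.226667
absolute risk difference = 0.151667
1 / 0.151667 = 6.593 → round up → 7

NNT ≈ 7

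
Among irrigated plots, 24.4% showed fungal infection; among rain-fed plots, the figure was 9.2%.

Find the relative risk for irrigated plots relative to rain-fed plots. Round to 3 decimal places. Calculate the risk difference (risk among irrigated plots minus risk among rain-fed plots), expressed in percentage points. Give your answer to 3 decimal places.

RR = 2.652; RD = 15.200

RR = 0.2440 / 0.0920 = 2.652
risk difference = 0.2440 − 0.0920 = 0.1520 → 15.200 percentage points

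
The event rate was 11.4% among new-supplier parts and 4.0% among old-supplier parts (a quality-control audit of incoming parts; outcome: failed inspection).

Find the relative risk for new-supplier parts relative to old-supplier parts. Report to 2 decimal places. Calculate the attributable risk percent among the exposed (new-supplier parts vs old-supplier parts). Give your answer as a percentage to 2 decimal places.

RR = 0.11400 / 0.04000 = 2.85
AR% = (0.11400 − 0.04000) / 0.11400 = 0.6491 → 64.91%

RR = 2.85; AR% = 64.91%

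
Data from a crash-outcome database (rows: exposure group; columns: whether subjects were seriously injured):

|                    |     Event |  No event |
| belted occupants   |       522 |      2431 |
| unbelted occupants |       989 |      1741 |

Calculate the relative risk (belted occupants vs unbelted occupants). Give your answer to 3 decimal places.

RR ≈ 0.488

risk, belted occupants = 522/2953 = 0.1768
risk, unbelted occupants = 989/2730 = 0.3623
RR = 0.1768 / 0.3623 = 0.488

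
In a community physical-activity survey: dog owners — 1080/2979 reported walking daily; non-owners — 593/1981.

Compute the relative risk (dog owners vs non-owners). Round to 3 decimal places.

risk, dog owners = 1080/2979 = 0.3625
risk, non-owners = 593/1981 = 0.2993
RR = 0.3625 / 0.2993 = 1.211

RR = 1.211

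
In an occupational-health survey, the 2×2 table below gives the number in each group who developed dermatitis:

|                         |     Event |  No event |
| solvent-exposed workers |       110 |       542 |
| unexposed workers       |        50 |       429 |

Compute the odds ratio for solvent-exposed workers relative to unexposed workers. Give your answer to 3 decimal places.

OR = (110 × 429) / (542 × 50) = 47190/27100 ≈ 1.741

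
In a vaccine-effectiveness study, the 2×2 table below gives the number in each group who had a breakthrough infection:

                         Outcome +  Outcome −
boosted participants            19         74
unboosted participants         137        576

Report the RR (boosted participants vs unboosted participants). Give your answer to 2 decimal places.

RR: 1.06

risk, boosted participants = 19/93 = 0.2043
risk, unboosted participants = 137/713 = 0.1921
RR = 0.2043 / 0.1921 = 1.06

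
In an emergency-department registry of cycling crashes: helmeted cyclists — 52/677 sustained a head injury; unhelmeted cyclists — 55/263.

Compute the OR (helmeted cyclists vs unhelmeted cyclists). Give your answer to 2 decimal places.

OR = (52 × 208) / (625 × 55) = 10816/34375 ≈ 0.31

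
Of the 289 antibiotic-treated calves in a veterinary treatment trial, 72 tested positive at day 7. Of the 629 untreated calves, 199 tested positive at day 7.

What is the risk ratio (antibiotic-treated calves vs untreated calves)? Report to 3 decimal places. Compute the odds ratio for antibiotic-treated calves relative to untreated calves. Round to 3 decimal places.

risk, antibiotic-treated calves = 72/289 = 0.2491
risk, untreated calves = 199/629 = 0.3164
RR = 0.2491 / 0.3164 = 0.787
OR = (72 × 430) / (217 × 199) = 30960/43183 ≈ 0.717

RR = 0.787; OR = 0.717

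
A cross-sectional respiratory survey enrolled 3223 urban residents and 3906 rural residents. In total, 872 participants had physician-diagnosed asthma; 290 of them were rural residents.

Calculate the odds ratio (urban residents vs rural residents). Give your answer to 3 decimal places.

urban residents with the outcome: 872 − 290 = 582
urban residents without the outcome: 3223 − 582 = 2641
rural residents without the outcome: 3906 − 290 = 3616
OR = (582 × 3616) / (2641 × 290) = 2104512/765890 ≈ 2.748

OR = 2.748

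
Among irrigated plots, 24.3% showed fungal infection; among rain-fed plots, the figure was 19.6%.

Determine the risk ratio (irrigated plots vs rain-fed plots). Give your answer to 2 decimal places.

RR = 0.2430 / 0.1960 = 1.24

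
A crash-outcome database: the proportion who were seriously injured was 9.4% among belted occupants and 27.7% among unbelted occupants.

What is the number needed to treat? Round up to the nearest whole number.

absolute risk difference = 0.183000
1 / 0.183000 = 5.464 → round up → 6

NNT ≈ 6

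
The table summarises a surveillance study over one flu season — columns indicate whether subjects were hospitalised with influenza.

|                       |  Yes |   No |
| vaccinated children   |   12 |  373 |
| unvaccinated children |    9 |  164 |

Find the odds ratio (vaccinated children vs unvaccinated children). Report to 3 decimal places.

OR = (12 × 164) / (373 × 9) = 1968/3357 ≈ 0.586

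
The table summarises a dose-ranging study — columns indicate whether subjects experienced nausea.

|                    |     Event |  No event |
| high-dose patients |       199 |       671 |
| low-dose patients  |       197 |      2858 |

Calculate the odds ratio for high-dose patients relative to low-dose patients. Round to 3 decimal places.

OR = (199 × 2858) / (671 × 197) = 568742/132187 ≈ 4.303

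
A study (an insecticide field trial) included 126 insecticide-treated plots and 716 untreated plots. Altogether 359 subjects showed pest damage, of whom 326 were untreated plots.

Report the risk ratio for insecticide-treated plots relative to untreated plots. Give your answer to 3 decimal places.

insecticide-treated plots with the outcome: 359 − 326 = 33
insecticide-treated plots without the outcome: 126 − 33 = 93
untreated plots without the outcome: 716 − 326 = 390
risk, insecticide-treated plots = 33/126 = 0.2619
risk, untreated plots = 326/716 = 0.4553
RR = 0.2619 / 0.4553 = 0.575

0.575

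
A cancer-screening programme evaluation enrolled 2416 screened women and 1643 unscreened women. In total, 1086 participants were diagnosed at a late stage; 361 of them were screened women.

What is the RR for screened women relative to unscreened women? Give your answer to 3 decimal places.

RR = 0.339

screened women without the outcome: 2416 − 361 = 2055
unscreened women with the outcome: 1086 − 361 = 725
unscreened women without the outcome: 1643 − 725 = 918
risk, screened women = 361/2416 = 0.1494
risk, unscreened women = 725/1643 = 0.4413
RR = 0.1494 / 0.4413 = 0.339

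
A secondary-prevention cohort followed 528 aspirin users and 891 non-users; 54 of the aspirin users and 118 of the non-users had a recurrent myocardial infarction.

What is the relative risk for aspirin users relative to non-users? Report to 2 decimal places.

RR: 0.77

risk, aspirin users = 54/528 = 0.1023
risk, non-users = 118/891 = 0.1324
RR = 0.1023 / 0.1324 = 0.77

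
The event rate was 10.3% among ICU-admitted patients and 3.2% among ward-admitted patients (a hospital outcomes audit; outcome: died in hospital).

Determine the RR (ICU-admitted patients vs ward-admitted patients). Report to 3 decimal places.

RR = 0.10300 / 0.03200 = 3.219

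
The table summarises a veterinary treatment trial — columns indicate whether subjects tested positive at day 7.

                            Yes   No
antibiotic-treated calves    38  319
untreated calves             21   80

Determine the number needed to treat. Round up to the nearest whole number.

NNT: 10

risk, antibiotic-treated calves = 38/357 = 0.106443
risk, untreated calves = 21/101 = 0.207921
absolute risk difference = 0.101478
1 / 0.101478 = 9.854 → round up → 10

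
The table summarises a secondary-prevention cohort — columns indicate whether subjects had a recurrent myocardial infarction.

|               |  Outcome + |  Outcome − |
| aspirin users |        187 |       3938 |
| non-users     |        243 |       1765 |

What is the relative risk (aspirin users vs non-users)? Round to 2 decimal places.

RR: 0.37

risk, aspirin users = 187/4125 = 0.04533
risk, non-users = 243/2008 = 0.12102
RR = 0.04533 / 0.12102 = 0.37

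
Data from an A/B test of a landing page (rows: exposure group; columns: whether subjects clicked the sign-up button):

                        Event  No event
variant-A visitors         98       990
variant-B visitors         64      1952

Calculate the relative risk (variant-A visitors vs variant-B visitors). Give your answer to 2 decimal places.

2.84

risk, variant-A visitors = 98/1088 = 0.09007
risk, variant-B visitors = 64/2016 = 0.03175
RR = 0.09007 / 0.03175 = 2.84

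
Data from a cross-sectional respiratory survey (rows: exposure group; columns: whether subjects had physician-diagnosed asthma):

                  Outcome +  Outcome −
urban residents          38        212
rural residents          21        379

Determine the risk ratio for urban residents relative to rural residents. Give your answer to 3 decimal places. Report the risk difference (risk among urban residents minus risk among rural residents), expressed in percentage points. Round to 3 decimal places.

risk, urban residents = 38/250 = 0.1520
risk, rural residents = 21/400 = 0.0525
RR = 0.1520 / 0.0525 = 2.895
risk difference = 0.1520 − 0.0525 = 0.0995 → 9.950 percentage points

RR = 2.895; RD = 9.950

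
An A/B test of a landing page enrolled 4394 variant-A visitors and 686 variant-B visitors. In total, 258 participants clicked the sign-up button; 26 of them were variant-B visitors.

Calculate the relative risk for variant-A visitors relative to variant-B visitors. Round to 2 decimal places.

variant-A visitors with the outcome: 258 − 26 = 232
variant-A visitors without the outcome: 4394 − 232 = 4162
variant-B visitors without the outcome: 686 − 26 = 660
risk, variant-A visitors = 232/4394 = 0.05280
risk, variant-B visitors = 26/686 = 0.03790
RR = 0.05280 / 0.03790 = 1.39

1.39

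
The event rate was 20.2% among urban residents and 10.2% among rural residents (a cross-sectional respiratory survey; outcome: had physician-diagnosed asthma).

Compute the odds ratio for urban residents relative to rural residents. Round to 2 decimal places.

odds, urban residents = 0.2020/0.7980 = 0.2531
odds, rural residents = 0.1020/0.8980 = 0.1136
OR = 0.2531 / 0.1136 = 2.23

2.23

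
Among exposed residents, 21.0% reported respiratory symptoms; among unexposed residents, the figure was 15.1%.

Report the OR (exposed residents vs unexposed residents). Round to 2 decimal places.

odds, exposed residents = 0.2100/0.7900 = 0.2658
odds, unexposed residents = 0.1510/0.8490 = 0.1779
OR = 0.2658 / 0.1779 = 1.49

OR ≈ 1.49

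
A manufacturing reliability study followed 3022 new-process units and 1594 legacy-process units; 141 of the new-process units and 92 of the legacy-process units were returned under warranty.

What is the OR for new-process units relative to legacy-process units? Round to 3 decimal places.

OR = (141 × 1502) / (2881 × 92) = 211782/265052 ≈ 0.799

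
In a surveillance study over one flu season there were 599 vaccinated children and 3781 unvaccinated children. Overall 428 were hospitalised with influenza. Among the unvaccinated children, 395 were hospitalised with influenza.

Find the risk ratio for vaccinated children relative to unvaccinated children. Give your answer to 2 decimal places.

vaccinated children with the outcome: 428 − 395 = 33
vaccinated children without the outcome: 599 − 33 = 566
unvaccinated children without the outcome: 3781 − 395 = 3386
risk, vaccinated children = 33/599 = 0.0551
risk, unvaccinated children = 395/3781 = 0.1045
RR = 0.0551 / 0.1045 = 0.53

RR ≈ 0.53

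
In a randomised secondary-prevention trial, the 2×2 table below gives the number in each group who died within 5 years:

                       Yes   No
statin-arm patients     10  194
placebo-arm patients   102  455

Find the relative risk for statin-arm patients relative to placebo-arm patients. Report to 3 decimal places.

risk, statin-arm patients = 10/204 = 0.04902
risk, placebo-arm patients = 102/557 = 0.18312
RR = 0.04902 / 0.18312 = 0.268

0.268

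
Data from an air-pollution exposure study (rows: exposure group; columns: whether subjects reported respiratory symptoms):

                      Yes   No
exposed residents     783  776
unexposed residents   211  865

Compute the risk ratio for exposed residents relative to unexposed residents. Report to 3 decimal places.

risk, exposed residents = 783/1559 = 0.5022
risk, unexposed residents = 211/1076 = 0.1961
RR = 0.5022 / 0.1961 = 2.561

RR: 2.561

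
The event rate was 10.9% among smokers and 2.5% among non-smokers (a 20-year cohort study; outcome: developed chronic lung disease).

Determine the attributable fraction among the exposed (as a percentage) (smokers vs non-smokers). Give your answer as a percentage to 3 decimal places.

AR% = (0.10900 − 0.02500) / 0.10900 = 0.7706 → 77.064%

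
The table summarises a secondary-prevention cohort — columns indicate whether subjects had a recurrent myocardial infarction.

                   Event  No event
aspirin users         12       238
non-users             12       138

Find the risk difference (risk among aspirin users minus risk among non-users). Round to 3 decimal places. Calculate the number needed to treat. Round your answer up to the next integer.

RD = -0.032; NNT = 32

risk, aspirin users = 12/250 = 0.04800
risk, non-users = 12/150 = 0.08000
risk difference = 0.04800 − 0.08000 = -0.032
absolute risk difference = 0.032000
1 / 0.032000 = 31.250 → round up → 32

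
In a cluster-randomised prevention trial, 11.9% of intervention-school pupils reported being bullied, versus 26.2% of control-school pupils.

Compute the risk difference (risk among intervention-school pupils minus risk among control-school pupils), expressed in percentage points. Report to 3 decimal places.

-14.300

risk difference = 0.1190 − 0.2620 = -0.1430 → -14.300 percentage points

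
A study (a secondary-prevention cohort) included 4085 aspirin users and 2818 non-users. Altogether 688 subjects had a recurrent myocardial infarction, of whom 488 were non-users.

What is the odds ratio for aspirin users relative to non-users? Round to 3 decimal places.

aspirin users with the outcome: 688 − 488 = 200
aspirin users without the outcome: 4085 − 200 = 3885
non-users without the outcome: 2818 − 488 = 2330
odds, aspirin users = 200/3885 = 0.05148
odds, non-users = 488/2330 = 0.20944
OR = 0.05148 / 0.20944 = 0.246

0.246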